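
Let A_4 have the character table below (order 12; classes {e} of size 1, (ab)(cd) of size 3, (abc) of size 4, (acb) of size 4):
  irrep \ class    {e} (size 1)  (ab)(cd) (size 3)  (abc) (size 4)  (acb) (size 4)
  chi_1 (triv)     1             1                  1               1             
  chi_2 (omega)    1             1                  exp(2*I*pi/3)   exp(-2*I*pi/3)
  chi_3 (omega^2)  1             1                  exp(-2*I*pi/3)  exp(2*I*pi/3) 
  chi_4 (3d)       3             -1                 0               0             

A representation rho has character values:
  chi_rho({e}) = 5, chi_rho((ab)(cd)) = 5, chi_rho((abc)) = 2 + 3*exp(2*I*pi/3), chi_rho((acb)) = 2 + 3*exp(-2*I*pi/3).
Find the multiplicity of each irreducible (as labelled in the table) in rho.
Multiplicities: chi_1: 2, chi_2: 3, chi_3: 0, chi_4: 0.

Details: Use <chi_rho, chi> = (1/|G|) sum_C |C| * chi_rho(C) * conj(chi(C)) with |G| = 12 for each irreducible chi in the table:
  <chi_rho, chi_1> = (1/12)[1*(5)*conj(1) + 3*(5)*conj(1) + 4*(2 + 3*exp(2*I*pi/3))*conj(1) + 4*(2 + 3*exp(-2*I*pi/3))*conj(1)]
      = (1/12)[(5) + (15) + (8 + 12*exp(2*I*pi/3)) + (8 + 12*exp(-2*I*pi/3))] = 24/12 = 2
  <chi_rho, chi_2> = (1/12)[1*(5)*conj(1) + 3*(5)*conj(1) + 4*(2 + 3*exp(2*I*pi/3))*conj(exp(2*I*pi/3)) + 4*(2 + 3*exp(-2*I*pi/3))*conj(exp(-2*I*pi/3))]
      = (1/12)[(5) + (15) + (12 + 8*exp(-2*I*pi/3)) + (12 + 8*exp(2*I*pi/3))] = 36/12 = 3
  <chi_rho, chi_3> = (1/12)[1*(5)*conj(1) + 3*(5)*conj(1) + 4*(2 + 3*exp(2*I*pi/3))*conj(exp(-2*I*pi/3)) + 4*(2 + 3*exp(-2*I*pi/3))*conj(exp(2*I*pi/3))]
      = (1/12)[(5) + (15) + (12*exp(-2*I*pi/3) + 8*exp(2*I*pi/3)) + (8*exp(-2*I*pi/3) + 12*exp(2*I*pi/3))] = 0/12 = 0
  <chi_rho, chi_4> = (1/12)[1*(5)*conj(3) + 3*(5)*conj(-1) + 4*(2 + 3*exp(2*I*pi/3))*conj(0) + 4*(2 + 3*exp(-2*I*pi/3))*conj(0)]
      = (1/12)[(15) + (-15) + (0) + (0)] = 0/12 = 0
(Exp terms are combined using exp(i*s)*conj(exp(i*t)) = exp(i*(s-t)), and sums of them are collapsed using the identity that for every m > 1 the m distinct m-th roots of unity sum to 0, e.g. 1 + exp(2*I*pi/3) + exp(-2*I*pi/3) = 0.)
Dimension check: dim(rho) = sum (mult * dim) = 2*1 + 3*1 + 0*1 + 0*3 = 5 = chi_rho(e) = 5.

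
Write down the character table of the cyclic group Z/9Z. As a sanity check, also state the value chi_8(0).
Character table of Z/9Z (irreps indexed chi_0,...,chi_8 with chi_k(m) = zeta_9^(k*m), zeta_9 = exp(2*pi*i/9)):
  irrep \ class  {0} (size 1)  {1} (size 1)    {2} (size 1)    {3} (size 1)    {4} (size 1)    {5} (size 1)    {6} (size 1)    {7} (size 1)    {8} (size 1)  
  chi_0          1             1               1               1               1               1               1               1               1             
  chi_1          1             exp(2*I*pi/9)   exp(4*I*pi/9)   exp(2*I*pi/3)   exp(8*I*pi/9)   exp(-8*I*pi/9)  exp(-2*I*pi/3)  exp(-4*I*pi/9)  exp(-2*I*pi/9)
  chi_2          1             exp(4*I*pi/9)   exp(8*I*pi/9)   exp(-2*I*pi/3)  exp(-2*I*pi/9)  exp(2*I*pi/9)   exp(2*I*pi/3)   exp(-8*I*pi/9)  exp(-4*I*pi/9)
  chi_3          1             exp(2*I*pi/3)   exp(-2*I*pi/3)  1               exp(2*I*pi/3)   exp(-2*I*pi/3)  1               exp(2*I*pi/3)   exp(-2*I*pi/3)
  chi_4          1             exp(8*I*pi/9)   exp(-2*I*pi/9)  exp(2*I*pi/3)   exp(-4*I*pi/9)  exp(4*I*pi/9)   exp(-2*I*pi/3)  exp(2*I*pi/9)   exp(-8*I*pi/9)
  chi_5          1             exp(-8*I*pi/9)  exp(2*I*pi/9)   exp(-2*I*pi/3)  exp(4*I*pi/9)   exp(-4*I*pi/9)  exp(2*I*pi/3)   exp(-2*I*pi/9)  exp(8*I*pi/9) 
  chi_6          1             exp(-2*I*pi/3)  exp(2*I*pi/3)   1               exp(-2*I*pi/3)  exp(2*I*pi/3)   1               exp(-2*I*pi/3)  exp(2*I*pi/3) 
  chi_7          1             exp(-4*I*pi/9)  exp(-8*I*pi/9)  exp(2*I*pi/3)   exp(2*I*pi/9)   exp(-2*I*pi/9)  exp(-2*I*pi/3)  exp(8*I*pi/9)   exp(4*I*pi/9) 
  chi_8          1             exp(-2*I*pi/9)  exp(-4*I*pi/9)  exp(-2*I*pi/3)  exp(-8*I*pi/9)  exp(8*I*pi/9)   exp(2*I*pi/3)   exp(4*I*pi/9)   exp(2*I*pi/9) 

Spot check: chi_8(0) = zeta_9^(8*0) = zeta_9^0 = 1.

Derivation: Z/9Z is abelian, so all 9 irreducible complex representations are 1-dimensional. They are given by chi_k(m) = zeta_9^(k*m) for k = 0,...,8. Row orthogonality: sum_m chi_k(m) conj(chi_l(m)) = 9 * [k = l].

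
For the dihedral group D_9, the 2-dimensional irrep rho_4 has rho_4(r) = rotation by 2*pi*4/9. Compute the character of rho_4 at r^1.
chi_{rho_4}(r^1) = 2*cos(2*pi*4*1/9) = -2*cos(pi/9)

Proof sketch: rho_4(r^1) is rotation by angle 2*pi*4*1/9, whose trace is 2*cos(2*pi*4*1/9) = -2*cos(pi/9).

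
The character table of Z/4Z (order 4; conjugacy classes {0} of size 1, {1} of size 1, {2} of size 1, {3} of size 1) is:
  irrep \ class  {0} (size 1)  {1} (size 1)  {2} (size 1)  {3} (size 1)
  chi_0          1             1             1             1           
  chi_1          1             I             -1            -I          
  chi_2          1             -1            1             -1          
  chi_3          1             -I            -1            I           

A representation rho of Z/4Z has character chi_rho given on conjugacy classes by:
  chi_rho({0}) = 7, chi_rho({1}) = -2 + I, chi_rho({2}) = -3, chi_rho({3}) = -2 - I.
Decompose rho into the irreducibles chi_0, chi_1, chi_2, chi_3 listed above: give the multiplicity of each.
Multiplicities: chi_0: 0, chi_1: 3, chi_2: 2, chi_3: 2.

Solution. Use <chi_rho, chi> = (1/|G|) sum_C |C| * chi_rho(C) * conj(chi(C)) with |G| = 4 for each irreducible chi in the table:
  <chi_rho, chi_0> = (1/4)[1*(7)*conj(1) + 1*(-2 + I)*conj(1) + 1*(-3)*conj(1) + 1*(-2 - I)*conj(1)]
      = (1/4)[(7) + (-2 + I) + (-3) + (-2 - I)] = 0/4 = 0
  <chi_rho, chi_1> = (1/4)[1*(7)*conj(1) + 1*(-2 + I)*conj(I) + 1*(-3)*conj(-1) + 1*(-2 - I)*conj(-I)]
      = (1/4)[(7) + (1 + 2*I) + (3) + (1 - 2*I)] = 12/4 = 3
  <chi_rho, chi_2> = (1/4)[1*(7)*conj(1) + 1*(-2 + I)*conj(-1) + 1*(-3)*conj(1) + 1*(-2 - I)*conj(-1)]
      = (1/4)[(7) + (2 - I) + (-3) + (2 + I)] = 8/4 = 2
  <chi_rho, chi_3> = (1/4)[1*(7)*conj(1) + 1*(-2 + I)*conj(-I) + 1*(-3)*conj(-1) + 1*(-2 - I)*conj(I)]
      = (1/4)[(7) + (-1 - 2*I) + (3) + (-1 + 2*I)] = 8/4 = 2
(Exp terms are combined using exp(i*s)*conj(exp(i*t)) = exp(i*(s-t)), and sums of them are collapsed using the identity that for every m > 1 the m distinct m-th roots of unity sum to 0, e.g. 1 + exp(2*I*pi/3) + exp(-2*I*pi/3) = 0.)
Dimension check: dim(rho) = sum (mult * dim) = 0*1 + 3*1 + 2*1 + 2*1 = 7 = chi_rho(e) = 7.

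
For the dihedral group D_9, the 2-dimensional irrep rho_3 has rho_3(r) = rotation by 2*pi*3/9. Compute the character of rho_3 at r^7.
chi_{rho_3}(r^7) = 2*cos(2*pi*3*7/9) = -1

Working: rho_3(r^7) is rotation by angle 2*pi*3*7/9, whose trace is 2*cos(2*pi*3*7/9) = -1.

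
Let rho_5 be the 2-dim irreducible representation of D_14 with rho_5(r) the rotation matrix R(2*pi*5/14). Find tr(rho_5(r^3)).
chi_{rho_5}(r^3) = 2*cos(2*pi*5*3/14) = 2*cos(15*pi/7)

Working: rho_5(r^3) is rotation by angle 2*pi*5*3/14, whose trace is 2*cos(2*pi*5*3/14) = 2*cos(15*pi/7).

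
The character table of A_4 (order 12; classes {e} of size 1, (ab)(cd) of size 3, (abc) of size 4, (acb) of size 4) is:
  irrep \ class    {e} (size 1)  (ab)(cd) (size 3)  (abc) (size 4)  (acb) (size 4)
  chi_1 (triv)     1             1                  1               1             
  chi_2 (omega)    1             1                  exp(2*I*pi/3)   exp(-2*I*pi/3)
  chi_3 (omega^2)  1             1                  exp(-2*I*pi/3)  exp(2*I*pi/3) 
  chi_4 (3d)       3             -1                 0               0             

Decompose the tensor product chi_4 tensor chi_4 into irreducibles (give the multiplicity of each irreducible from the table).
chi_4 tensor chi_4 = chi_1 + chi_2 + chi_3 + 2*chi_4 (all other irreducibles have multiplicity 0).

The character of a tensor product is the pointwise product (chi_4 * chi_4)(C) = chi_4(C) * chi_4(C):
  {e}: (3)*(3), (ab)(cd): (-1)*(-1), (abc): (0)*(0), (acb): (0)*(0)
so (chi_4 * chi_4) takes values
  {e} -> 9, (ab)(cd) -> 1, (abc) -> 0, (acb) -> 0.
Now take the inner product of this character with each irreducible chi from the table, <chi_4*chi_4, chi> = (1/12) sum_C |C| (chi_4*chi_4)(C) conj(chi(C)):
  <chi_4*chi_4, chi_1> = (1/12)[1*(9)*conj(1) + 3*(1)*conj(1) + 4*(0)*conj(1) + 4*(0)*conj(1)]
      = (1/12)[(9) + (3) + (0) + (0)] = 12/12 = 1
  <chi_4*chi_4, chi_2> = (1/12)[1*(9)*conj(1) + 3*(1)*conj(1) + 4*(0)*conj(exp(2*I*pi/3)) + 4*(0)*conj(exp(-2*I*pi/3))]
      = (1/12)[(9) + (3) + (0) + (0)] = 12/12 = 1
  <chi_4*chi_4, chi_3> = (1/12)[1*(9)*conj(1) + 3*(1)*conj(1) + 4*(0)*conj(exp(-2*I*pi/3)) + 4*(0)*conj(exp(2*I*pi/3))]
      = (1/12)[(9) + (3) + (0) + (0)] = 12/12 = 1
  <chi_4*chi_4, chi_4> = (1/12)[1*(9)*conj(3) + 3*(1)*conj(-1) + 4*(0)*conj(0) + 4*(0)*conj(0)]
      = (1/12)[(27) + (-3) + (0) + (0)] = 24/12 = 2
(Exp terms are combined using exp(i*s)*conj(exp(i*t)) = exp(i*(s-t)), and sums of them are collapsed using the identity that for every m > 1 the m distinct m-th roots of unity sum to 0, e.g. 1 + exp(2*I*pi/3) + exp(-2*I*pi/3) = 0.)
Hence the multiplicities are chi_1: 1, chi_2: 1, chi_3: 1, chi_4: 2. Dimension check: dim(chi_4)*dim(chi_4) = 3*3 = 9 and sum (mult * dim) = 1*1 + 1*1 + 1*1 + 2*3 = 9.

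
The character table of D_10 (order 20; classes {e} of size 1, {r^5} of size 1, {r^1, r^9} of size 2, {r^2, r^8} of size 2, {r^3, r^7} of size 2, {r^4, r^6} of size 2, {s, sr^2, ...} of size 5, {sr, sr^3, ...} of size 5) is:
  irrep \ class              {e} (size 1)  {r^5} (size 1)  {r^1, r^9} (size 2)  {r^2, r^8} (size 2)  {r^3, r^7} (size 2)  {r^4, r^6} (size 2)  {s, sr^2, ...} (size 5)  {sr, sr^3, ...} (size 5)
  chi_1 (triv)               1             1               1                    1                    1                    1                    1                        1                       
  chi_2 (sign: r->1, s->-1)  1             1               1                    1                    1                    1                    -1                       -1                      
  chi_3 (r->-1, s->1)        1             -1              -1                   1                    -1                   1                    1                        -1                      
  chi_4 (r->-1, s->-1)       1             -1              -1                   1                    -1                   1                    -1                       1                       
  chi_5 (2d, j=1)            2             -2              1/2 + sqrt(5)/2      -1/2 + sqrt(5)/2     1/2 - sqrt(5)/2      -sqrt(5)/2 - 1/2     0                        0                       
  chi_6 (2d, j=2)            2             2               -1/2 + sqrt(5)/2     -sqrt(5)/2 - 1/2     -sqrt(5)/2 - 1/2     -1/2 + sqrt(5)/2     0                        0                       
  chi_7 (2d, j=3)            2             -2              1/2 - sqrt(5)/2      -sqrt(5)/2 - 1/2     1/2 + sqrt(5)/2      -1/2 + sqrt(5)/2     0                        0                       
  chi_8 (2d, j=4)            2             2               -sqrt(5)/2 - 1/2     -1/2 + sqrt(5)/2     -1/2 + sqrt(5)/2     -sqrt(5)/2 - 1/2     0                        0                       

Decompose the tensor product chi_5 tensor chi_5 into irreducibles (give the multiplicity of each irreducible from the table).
chi_5 tensor chi_5 = chi_1 + chi_2 + chi_6 (all other irreducibles have multiplicity 0).

The character of a tensor product is the pointwise product (chi_5 * chi_5)(C) = chi_5(C) * chi_5(C):
  {e}: (2)*(2), {r^5}: (-2)*(-2), {r^1, r^9}: (1/2 + sqrt(5)/2)*(1/2 + sqrt(5)/2), {r^2, r^8}: (-1/2 + sqrt(5)/2)*(-1/2 + sqrt(5)/2), {r^3, r^7}: (1/2 - sqrt(5)/2)*(1/2 - sqrt(5)/2), {r^4, r^6}: (-sqrt(5)/2 - 1/2)*(-sqrt(5)/2 - 1/2), {s, sr^2, ...}: (0)*(0), {sr, sr^3, ...}: (0)*(0)
so (chi_5 * chi_5) takes values
  {e} -> 4, {r^5} -> 4, {r^1, r^9} -> sqrt(5)/2 + 3/2, {r^2, r^8} -> 3/2 - sqrt(5)/2, {r^3, r^7} -> 3/2 - sqrt(5)/2, {r^4, r^6} -> sqrt(5)/2 + 3/2, {s, sr^2, ...} -> 0, {sr, sr^3, ...} -> 0.
Now take the inner product of this character with each irreducible chi from the table, <chi_5*chi_5, chi> = (1/20) sum_C |C| (chi_5*chi_5)(C) conj(chi(C)):
  <chi_5*chi_5, chi_1> = (1/20)[1*(4)*conj(1) + 1*(4)*conj(1) + 2*(sqrt(5)/2 + 3/2)*conj(1) + 2*(3/2 - sqrt(5)/2)*conj(1) + 2*(3/2 - sqrt(5)/2)*conj(1) + 2*(sqrt(5)/2 + 3/2)*conj(1) + 5*(0)*conj(1) + 5*(0)*conj(1)]
      = (1/20)[(4) + (4) + (sqrt(5) + 3) + (3 - sqrt(5)) + (3 - sqrt(5)) + (sqrt(5) + 3) + (0) + (0)] = 20/20 = 1
  <chi_5*chi_5, chi_2> = (1/20)[1*(4)*conj(1) + 1*(4)*conj(1) + 2*(sqrt(5)/2 + 3/2)*conj(1) + 2*(3/2 - sqrt(5)/2)*conj(1) + 2*(3/2 - sqrt(5)/2)*conj(1) + 2*(sqrt(5)/2 + 3/2)*conj(1) + 5*(0)*conj(-1) + 5*(0)*conj(-1)]
      = (1/20)[(4) + (4) + (sqrt(5) + 3) + (3 - sqrt(5)) + (3 - sqrt(5)) + (sqrt(5) + 3) + (0) + (0)] = 20/20 = 1
  <chi_5*chi_5, chi_3> = (1/20)[1*(4)*conj(1) + 1*(4)*conj(-1) + 2*(sqrt(5)/2 + 3/2)*conj(-1) + 2*(3/2 - sqrt(5)/2)*conj(1) + 2*(3/2 - sqrt(5)/2)*conj(-1) + 2*(sqrt(5)/2 + 3/2)*conj(1) + 5*(0)*conj(1) + 5*(0)*conj(-1)]
      = (1/20)[(4) + (-4) + (-3 - sqrt(5)) + (3 - sqrt(5)) + (-3 + sqrt(5)) + (sqrt(5) + 3) + (0) + (0)] = 0/20 = 0
  <chi_5*chi_5, chi_4> = (1/20)[1*(4)*conj(1) + 1*(4)*conj(-1) + 2*(sqrt(5)/2 + 3/2)*conj(-1) + 2*(3/2 - sqrt(5)/2)*conj(1) + 2*(3/2 - sqrt(5)/2)*conj(-1) + 2*(sqrt(5)/2 + 3/2)*conj(1) + 5*(0)*conj(-1) + 5*(0)*conj(1)]
      = (1/20)[(4) + (-4) + (-3 - sqrt(5)) + (3 - sqrt(5)) + (-3 + sqrt(5)) + (sqrt(5) + 3) + (0) + (0)] = 0/20 = 0
  <chi_5*chi_5, chi_5> = (1/20)[1*(4)*conj(2) + 1*(4)*conj(-2) + 2*(sqrt(5)/2 + 3/2)*conj(1/2 + sqrt(5)/2) + 2*(3/2 - sqrt(5)/2)*conj(-1/2 + sqrt(5)/2) + 2*(3/2 - sqrt(5)/2)*conj(1/2 - sqrt(5)/2) + 2*(sqrt(5)/2 + 3/2)*conj(-sqrt(5)/2 - 1/2) + 5*(0)*conj(0) + 5*(0)*conj(0)]
      = (1/20)[(8) + (-8) + (4 + 2*sqrt(5)) + (-4 + 2*sqrt(5)) + (4 - 2*sqrt(5)) + (-2*sqrt(5) - 4) + (0) + (0)] = 0/20 = 0
  <chi_5*chi_5, chi_6> = (1/20)[1*(4)*conj(2) + 1*(4)*conj(2) + 2*(sqrt(5)/2 + 3/2)*conj(-1/2 + sqrt(5)/2) + 2*(3/2 - sqrt(5)/2)*conj(-sqrt(5)/2 - 1/2) + 2*(3/2 - sqrt(5)/2)*conj(-sqrt(5)/2 - 1/2) + 2*(sqrt(5)/2 + 3/2)*conj(-1/2 + sqrt(5)/2) + 5*(0)*conj(0) + 5*(0)*conj(0)]
      = (1/20)[(8) + (8) + (1 + sqrt(5)) + (1 - sqrt(5)) + (1 - sqrt(5)) + (1 + sqrt(5)) + (0) + (0)] = 20/20 = 1
  <chi_5*chi_5, chi_7> = (1/20)[1*(4)*conj(2) + 1*(4)*conj(-2) + 2*(sqrt(5)/2 + 3/2)*conj(1/2 - sqrt(5)/2) + 2*(3/2 - sqrt(5)/2)*conj(-sqrt(5)/2 - 1/2) + 2*(3/2 - sqrt(5)/2)*conj(1/2 + sqrt(5)/2) + 2*(sqrt(5)/2 + 3/2)*conj(-1/2 + sqrt(5)/2) + 5*(0)*conj(0) + 5*(0)*conj(0)]
      = (1/20)[(8) + (-8) + (-sqrt(5) - 1) + (1 - sqrt(5)) + (-1 + sqrt(5)) + (1 + sqrt(5)) + (0) + (0)] = 0/20 = 0
  <chi_5*chi_5, chi_8> = (1/20)[1*(4)*conj(2) + 1*(4)*conj(2) + 2*(sqrt(5)/2 + 3/2)*conj(-sqrt(5)/2 - 1/2) + 2*(3/2 - sqrt(5)/2)*conj(-1/2 + sqrt(5)/2) + 2*(3/2 - sqrt(5)/2)*conj(-1/2 + sqrt(5)/2) + 2*(sqrt(5)/2 + 3/2)*conj(-sqrt(5)/2 - 1/2) + 5*(0)*conj(0) + 5*(0)*conj(0)]
      = (1/20)[(8) + (8) + (-2*sqrt(5) - 4) + (-4 + 2*sqrt(5)) + (-4 + 2*sqrt(5)) + (-2*sqrt(5) - 4) + (0) + (0)] = 0/20 = 0
Hence the multiplicities are chi_1: 1, chi_2: 1, chi_6: 1. Dimension check: dim(chi_5)*dim(chi_5) = 2*2 = 4 and sum (mult * dim) = 1*1 + 1*1 + 1*2 = 4.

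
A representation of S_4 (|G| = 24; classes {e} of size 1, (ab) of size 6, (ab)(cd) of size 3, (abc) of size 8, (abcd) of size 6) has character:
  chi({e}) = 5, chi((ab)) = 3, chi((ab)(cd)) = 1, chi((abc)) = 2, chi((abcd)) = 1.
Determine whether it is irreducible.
Not irreducible (reducible): <chi, chi> = 5 > 1.

Explanation: <chi, chi> = (1/|G|) sum_C |C| * |chi(C)|^2 = (1/24)[1*|5|^2 + 6*|3|^2 + 3*|1|^2 + 8*|2|^2 + 6*|1|^2]
  = (1/24)[(25) + (54) + (3) + (32) + (6)] = 120/24 = 5.
A character is irreducible iff <chi, chi> = 1, so this representation is reducible.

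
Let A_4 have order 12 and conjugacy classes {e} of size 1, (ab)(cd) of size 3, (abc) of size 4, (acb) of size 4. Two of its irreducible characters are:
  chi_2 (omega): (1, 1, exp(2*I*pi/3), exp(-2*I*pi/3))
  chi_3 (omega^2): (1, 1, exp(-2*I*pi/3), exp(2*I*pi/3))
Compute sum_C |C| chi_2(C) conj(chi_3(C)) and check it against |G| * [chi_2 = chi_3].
Sum = 0; so <chi_2, chi_3> = 0 (distinct irreducibles are orthogonal).

Explanation: Compute term by term over conjugacy classes (|C| * chi_2(C) * conj(chi_3(C))):
  1*(1)*conj(1) + 3*(1)*conj(1) + 4*(exp(2*I*pi/3))*conj(exp(-2*I*pi/3)) + 4*(exp(-2*I*pi/3))*conj(exp(2*I*pi/3))
  = (1) + (3) + (4*exp(-2*I*pi/3)) + (4*exp(2*I*pi/3))
  = 0.
(Exp terms are combined using exp(i*s)*conj(exp(i*t)) = exp(i*(s-t)), and sums of them are collapsed using the identity that for every m > 1 the m distinct m-th roots of unity sum to 0, e.g. 1 + exp(2*I*pi/3) + exp(-2*I*pi/3) = 0.)
Dividing by |G| = 12 gives 0/12 = 0, matching the row-orthogonality relation <chi_2, chi_3> = [chi_2 = chi_3].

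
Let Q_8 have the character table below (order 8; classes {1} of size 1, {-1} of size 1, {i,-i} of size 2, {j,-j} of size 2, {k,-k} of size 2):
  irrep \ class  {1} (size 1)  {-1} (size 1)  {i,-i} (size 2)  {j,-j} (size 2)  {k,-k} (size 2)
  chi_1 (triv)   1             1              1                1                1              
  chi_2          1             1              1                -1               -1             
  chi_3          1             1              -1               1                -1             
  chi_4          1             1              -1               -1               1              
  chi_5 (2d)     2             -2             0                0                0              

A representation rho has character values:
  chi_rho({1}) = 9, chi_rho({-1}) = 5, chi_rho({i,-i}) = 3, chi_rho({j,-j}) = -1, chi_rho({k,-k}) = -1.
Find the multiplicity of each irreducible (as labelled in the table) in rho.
Multiplicities: chi_1: 2, chi_2: 3, chi_3: 1, chi_4: 1, chi_5: 1.

Proof sketch: Use <chi_rho, chi> = (1/|G|) sum_C |C| * chi_rho(C) * conj(chi(C)) with |G| = 8 for each irreducible chi in the table:
  <chi_rho, chi_1> = (1/8)[1*(9)*conj(1) + 1*(5)*conj(1) + 2*(3)*conj(1) + 2*(-1)*conj(1) + 2*(-1)*conj(1)]
      = (1/8)[(9) + (5) + (6) + (-2) + (-2)] = 16/8 = 2
  <chi_rho, chi_2> = (1/8)[1*(9)*conj(1) + 1*(5)*conj(1) + 2*(3)*conj(1) + 2*(-1)*conj(-1) + 2*(-1)*conj(-1)]
      = (1/8)[(9) + (5) + (6) + (2) + (2)] = 24/8 = 3
  <chi_rho, chi_3> = (1/8)[1*(9)*conj(1) + 1*(5)*conj(1) + 2*(3)*conj(-1) + 2*(-1)*conj(1) + 2*(-1)*conj(-1)]
      = (1/8)[(9) + (5) + (-6) + (-2) + (2)] = 8/8 = 1
  <chi_rho, chi_4> = (1/8)[1*(9)*conj(1) + 1*(5)*conj(1) + 2*(3)*conj(-1) + 2*(-1)*conj(-1) + 2*(-1)*conj(1)]
      = (1/8)[(9) + (5) + (-6) + (2) + (-2)] = 8/8 = 1
  <chi_rho, chi_5> = (1/8)[1*(9)*conj(2) + 1*(5)*conj(-2) + 2*(3)*conj(0) + 2*(-1)*conj(0) + 2*(-1)*conj(0)]
      = (1/8)[(18) + (-10) + (0) + (0) + (0)] = 8/8 = 1
Dimension check: dim(rho) = sum (mult * dim) = 2*1 + 3*1 + 1*1 + 1*1 + 1*2 = 9 = chi_rho(e) = 9.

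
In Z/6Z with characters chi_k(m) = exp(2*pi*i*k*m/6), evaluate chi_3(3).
chi_3(3) = zeta_6^9 = -1

Details: chi_3(3) = zeta_6^(3*3) = zeta_6^9. Since zeta_6^6 = 1, this equals zeta_6^3 = exp(2*pi*i*3/6) = -1.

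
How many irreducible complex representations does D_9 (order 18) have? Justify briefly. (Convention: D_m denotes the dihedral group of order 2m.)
6

Justification: The number of irreducible complex representations of a finite group equals its number of conjugacy classes. D_9 has 6 conjugacy classes ((n+3)/2 for n odd), so D_9 (order 18) has exactly 6 irreducible complex representations.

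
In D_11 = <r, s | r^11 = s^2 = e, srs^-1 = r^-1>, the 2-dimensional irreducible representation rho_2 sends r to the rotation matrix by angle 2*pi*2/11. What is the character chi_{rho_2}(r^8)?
chi_{rho_2}(r^8) = 2*cos(2*pi*2*8/11) = -2*cos(pi/11)

Working: rho_2(r^8) is rotation by angle 2*pi*2*8/11, whose trace is 2*cos(2*pi*2*8/11) = -2*cos(pi/11).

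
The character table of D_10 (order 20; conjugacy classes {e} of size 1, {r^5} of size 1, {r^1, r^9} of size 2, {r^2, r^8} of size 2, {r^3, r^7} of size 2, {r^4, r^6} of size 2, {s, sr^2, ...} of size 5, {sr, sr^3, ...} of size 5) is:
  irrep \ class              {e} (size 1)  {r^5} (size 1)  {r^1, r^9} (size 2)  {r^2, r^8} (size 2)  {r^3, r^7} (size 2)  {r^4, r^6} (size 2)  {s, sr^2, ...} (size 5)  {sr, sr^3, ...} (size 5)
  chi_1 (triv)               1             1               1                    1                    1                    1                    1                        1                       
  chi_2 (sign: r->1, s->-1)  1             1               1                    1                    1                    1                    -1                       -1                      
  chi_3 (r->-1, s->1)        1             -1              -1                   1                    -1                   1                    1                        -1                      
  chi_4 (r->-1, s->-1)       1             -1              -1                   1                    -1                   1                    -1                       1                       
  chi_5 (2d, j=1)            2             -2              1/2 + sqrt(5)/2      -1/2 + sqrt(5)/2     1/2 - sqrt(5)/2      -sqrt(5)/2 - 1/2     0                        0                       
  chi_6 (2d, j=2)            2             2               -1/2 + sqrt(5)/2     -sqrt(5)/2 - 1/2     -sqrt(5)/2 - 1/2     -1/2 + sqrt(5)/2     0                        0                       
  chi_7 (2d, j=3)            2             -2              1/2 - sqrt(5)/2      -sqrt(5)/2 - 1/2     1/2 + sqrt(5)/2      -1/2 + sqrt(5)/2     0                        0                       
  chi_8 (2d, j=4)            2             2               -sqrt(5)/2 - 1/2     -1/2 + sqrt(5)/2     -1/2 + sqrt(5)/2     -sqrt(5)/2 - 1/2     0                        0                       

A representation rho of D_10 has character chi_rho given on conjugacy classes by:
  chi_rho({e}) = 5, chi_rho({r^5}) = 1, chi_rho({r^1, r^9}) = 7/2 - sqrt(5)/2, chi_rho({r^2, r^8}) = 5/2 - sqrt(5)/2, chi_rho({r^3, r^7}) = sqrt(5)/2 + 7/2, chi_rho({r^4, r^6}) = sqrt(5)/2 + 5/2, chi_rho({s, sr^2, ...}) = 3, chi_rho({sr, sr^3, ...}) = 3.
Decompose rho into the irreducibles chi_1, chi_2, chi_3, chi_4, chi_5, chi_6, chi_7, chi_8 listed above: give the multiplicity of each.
Multiplicities: chi_1: 3, chi_2: 0, chi_3: 0, chi_4: 0, chi_5: 0, chi_6: 0, chi_7: 1, chi_8: 0.

Why: Use <chi_rho, chi> = (1/|G|) sum_C |C| * chi_rho(C) * conj(chi(C)) with |G| = 20 for each irreducible chi in the table:
  <chi_rho, chi_1> = (1/20)[1*(5)*conj(1) + 1*(1)*conj(1) + 2*(7/2 - sqrt(5)/2)*conj(1) + 2*(5/2 - sqrt(5)/2)*conj(1) + 2*(sqrt(5)/2 + 7/2)*conj(1) + 2*(sqrt(5)/2 + 5/2)*conj(1) + 5*(3)*conj(1) + 5*(3)*conj(1)]
      = (1/20)[(5) + (1) + (7 - sqrt(5)) + (5 - sqrt(5)) + (sqrt(5) + 7) + (sqrt(5) + 5) + (15) + (15)] = 60/20 = 3
  <chi_rho, chi_2> = (1/20)[1*(5)*conj(1) + 1*(1)*conj(1) + 2*(7/2 - sqrt(5)/2)*conj(1) + 2*(5/2 - sqrt(5)/2)*conj(1) + 2*(sqrt(5)/2 + 7/2)*conj(1) + 2*(sqrt(5)/2 + 5/2)*conj(1) + 5*(3)*conj(-1) + 5*(3)*conj(-1)]
      = (1/20)[(5) + (1) + (7 - sqrt(5)) + (5 - sqrt(5)) + (sqrt(5) + 7) + (sqrt(5) + 5) + (-15) + (-15)] = 0/20 = 0
  <chi_rho, chi_3> = (1/20)[1*(5)*conj(1) + 1*(1)*conj(-1) + 2*(7/2 - sqrt(5)/2)*conj(-1) + 2*(5/2 - sqrt(5)/2)*conj(1) + 2*(sqrt(5)/2 + 7/2)*conj(-1) + 2*(sqrt(5)/2 + 5/2)*conj(1) + 5*(3)*conj(1) + 5*(3)*conj(-1)]
      = (1/20)[(5) + (-1) + (-7 + sqrt(5)) + (5 - sqrt(5)) + (-7 - sqrt(5)) + (sqrt(5) + 5) + (15) + (-15)] = 0/20 = 0
  <chi_rho, chi_4> = (1/20)[1*(5)*conj(1) + 1*(1)*conj(-1) + 2*(7/2 - sqrt(5)/2)*conj(-1) + 2*(5/2 - sqrt(5)/2)*conj(1) + 2*(sqrt(5)/2 + 7/2)*conj(-1) + 2*(sqrt(5)/2 + 5/2)*conj(1) + 5*(3)*conj(-1) + 5*(3)*conj(1)]
      = (1/20)[(5) + (-1) + (-7 + sqrt(5)) + (5 - sqrt(5)) + (-7 - sqrt(5)) + (sqrt(5) + 5) + (-15) + (15)] = 0/20 = 0
  <chi_rho, chi_5> = (1/20)[1*(5)*conj(2) + 1*(1)*conj(-2) + 2*(7/2 - sqrt(5)/2)*conj(1/2 + sqrt(5)/2) + 2*(5/2 - sqrt(5)/2)*conj(-1/2 + sqrt(5)/2) + 2*(sqrt(5)/2 + 7/2)*conj(1/2 - sqrt(5)/2) + 2*(sqrt(5)/2 + 5/2)*conj(-sqrt(5)/2 - 1/2) + 5*(3)*conj(0) + 5*(3)*conj(0)]
      = (1/20)[(10) + (-2) + (1 + 3*sqrt(5)) + (-5 + 3*sqrt(5)) + (1 - 3*sqrt(5)) + (-3*sqrt(5) - 5) + (0) + (0)] = 0/20 = 0
  <chi_rho, chi_6> = (1/20)[1*(5)*conj(2) + 1*(1)*conj(2) + 2*(7/2 - sqrt(5)/2)*conj(-1/2 + sqrt(5)/2) + 2*(5/2 - sqrt(5)/2)*conj(-sqrt(5)/2 - 1/2) + 2*(sqrt(5)/2 + 7/2)*conj(-sqrt(5)/2 - 1/2) + 2*(sqrt(5)/2 + 5/2)*conj(-1/2 + sqrt(5)/2) + 5*(3)*conj(0) + 5*(3)*conj(0)]
      = (1/20)[(10) + (2) + (-6 + 4*sqrt(5)) + (-2*sqrt(5)) + (-4*sqrt(5) - 6) + (2*sqrt(5)) + (0) + (0)] = 0/20 = 0
  <chi_rho, chi_7> = (1/20)[1*(5)*conj(2) + 1*(1)*conj(-2) + 2*(7/2 - sqrt(5)/2)*conj(1/2 - sqrt(5)/2) + 2*(5/2 - sqrt(5)/2)*conj(-sqrt(5)/2 - 1/2) + 2*(sqrt(5)/2 + 7/2)*conj(1/2 + sqrt(5)/2) + 2*(sqrt(5)/2 + 5/2)*conj(-1/2 + sqrt(5)/2) + 5*(3)*conj(0) + 5*(3)*conj(0)]
      = (1/20)[(10) + (-2) + (6 - 4*sqrt(5)) + (-2*sqrt(5)) + (6 + 4*sqrt(5)) + (2*sqrt(5)) + (0) + (0)] = 20/20 = 1
  <chi_rho, chi_8> = (1/20)[1*(5)*conj(2) + 1*(1)*conj(2) + 2*(7/2 - sqrt(5)/2)*conj(-sqrt(5)/2 - 1/2) + 2*(5/2 - sqrt(5)/2)*conj(-1/2 + sqrt(5)/2) + 2*(sqrt(5)/2 + 7/2)*conj(-1/2 + sqrt(5)/2) + 2*(sqrt(5)/2 + 5/2)*conj(-sqrt(5)/2 - 1/2) + 5*(3)*conj(0) + 5*(3)*conj(0)]
      = (1/20)[(10) + (2) + (-3*sqrt(5) - 1) + (-5 + 3*sqrt(5)) + (-1 + 3*sqrt(5)) + (-3*sqrt(5) - 5) + (0) + (0)] = 0/20 = 0
Dimension check: dim(rho) = sum (mult * dim) = 3*1 + 0*1 + 0*1 + 0*1 + 0*2 + 0*2 + 1*2 + 0*2 = 5 = chi_rho(e) = 5.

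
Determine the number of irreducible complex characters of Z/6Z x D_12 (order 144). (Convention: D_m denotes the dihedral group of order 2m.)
54

Why: The number of irreducible complex representations of a finite group equals its number of conjugacy classes. For a direct product, #classes(G x H) = #classes(G) * #classes(H). Z/6Z has 6 classes (abelian), D_12 has 9 classes, so 6 * 9 = 54, so Z/6Z x D_12 (order 144) has exactly 54 irreducible complex representations.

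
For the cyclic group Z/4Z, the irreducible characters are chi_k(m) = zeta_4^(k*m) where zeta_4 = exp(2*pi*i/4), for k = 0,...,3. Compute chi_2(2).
chi_2(2) = zeta_4^4 = 1

Working: chi_2(2) = zeta_4^(2*2) = zeta_4^4. Since zeta_4^4 = 1, this equals zeta_4^0 = exp(2*pi*i*0/4) = 1.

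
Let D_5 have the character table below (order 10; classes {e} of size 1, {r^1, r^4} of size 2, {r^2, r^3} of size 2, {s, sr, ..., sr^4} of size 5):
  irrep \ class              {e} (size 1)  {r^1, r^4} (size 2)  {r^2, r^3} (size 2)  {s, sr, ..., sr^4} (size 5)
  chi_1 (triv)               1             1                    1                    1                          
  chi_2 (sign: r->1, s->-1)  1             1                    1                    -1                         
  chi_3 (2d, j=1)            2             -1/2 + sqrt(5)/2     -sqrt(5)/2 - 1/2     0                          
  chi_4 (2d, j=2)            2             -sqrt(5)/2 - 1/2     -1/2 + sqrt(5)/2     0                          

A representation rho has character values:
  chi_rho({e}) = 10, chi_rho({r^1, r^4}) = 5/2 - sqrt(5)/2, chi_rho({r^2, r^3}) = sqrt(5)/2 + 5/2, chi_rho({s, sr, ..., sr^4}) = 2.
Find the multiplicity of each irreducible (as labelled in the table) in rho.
Multiplicities: chi_1: 3, chi_2: 1, chi_3: 1, chi_4: 2.

Solution. Use <chi_rho, chi> = (1/|G|) sum_C |C| * chi_rho(C) * conj(chi(C)) with |G| = 10 for each irreducible chi in the table:
  <chi_rho, chi_1> = (1/10)[1*(10)*conj(1) + 2*(5/2 - sqrt(5)/2)*conj(1) + 2*(sqrt(5)/2 + 5/2)*conj(1) + 5*(2)*conj(1)]
      = (1/10)[(10) + (5 - sqrt(5)) + (sqrt(5) + 5) + (10)] = 30/10 = 3
  <chi_rho, chi_2> = (1/10)[1*(10)*conj(1) + 2*(5/2 - sqrt(5)/2)*conj(1) + 2*(sqrt(5)/2 + 5/2)*conj(1) + 5*(2)*conj(-1)]
      = (1/10)[(10) + (5 - sqrt(5)) + (sqrt(5) + 5) + (-10)] = 10/10 = 1
  <chi_rho, chi_3> = (1/10)[1*(10)*conj(2) + 2*(5/2 - sqrt(5)/2)*conj(-1/2 + sqrt(5)/2) + 2*(sqrt(5)/2 + 5/2)*conj(-sqrt(5)/2 - 1/2) + 5*(2)*conj(0)]
      = (1/10)[(20) + (-5 + 3*sqrt(5)) + (-3*sqrt(5) - 5) + (0)] = 10/10 = 1
  <chi_rho, chi_4> = (1/10)[1*(10)*conj(2) + 2*(5/2 - sqrt(5)/2)*conj(-sqrt(5)/2 - 1/2) + 2*(sqrt(5)/2 + 5/2)*conj(-1/2 + sqrt(5)/2) + 5*(2)*conj(0)]
      = (1/10)[(20) + (-2*sqrt(5)) + (2*sqrt(5)) + (0)] = 20/10 = 2
Dimension check: dim(rho) = sum (mult * dim) = 3*1 + 1*1 + 1*2 + 2*2 = 10 = chi_rho(e) = 10.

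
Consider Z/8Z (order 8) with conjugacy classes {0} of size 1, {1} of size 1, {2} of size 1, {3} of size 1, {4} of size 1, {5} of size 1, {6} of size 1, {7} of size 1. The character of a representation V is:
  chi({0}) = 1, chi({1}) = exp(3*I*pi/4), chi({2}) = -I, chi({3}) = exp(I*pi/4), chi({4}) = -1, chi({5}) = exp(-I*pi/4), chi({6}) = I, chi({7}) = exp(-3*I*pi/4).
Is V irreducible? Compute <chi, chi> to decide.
Irreducible: <chi, chi> = 1.

Explanation: <chi, chi> = (1/|G|) sum_C |C| * |chi(C)|^2 = (1/8)[1*|1|^2 + 1*|exp(3*I*pi/4)|^2 + 1*|-I|^2 + 1*|exp(I*pi/4)|^2 + 1*|-1|^2 + 1*|exp(-I*pi/4)|^2 + 1*|I|^2 + 1*|exp(-3*I*pi/4)|^2]
  = (1/8)[(1) + (1) + (1) + (1) + (1) + (1) + (1) + (1)] = 8/8 = 1.
(Exp terms are combined using exp(i*s)*conj(exp(i*t)) = exp(i*(s-t)), and sums of them are collapsed using the identity that for every m > 1 the m distinct m-th roots of unity sum to 0, e.g. 1 + exp(2*I*pi/3) + exp(-2*I*pi/3) = 0.)
A character is irreducible iff <chi, chi> = 1, so this representation is irreducible.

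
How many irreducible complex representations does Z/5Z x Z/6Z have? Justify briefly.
30

Solution. The number of irreducible complex representations of a finite group equals its number of conjugacy classes. Z/5Z x Z/6Z is abelian of order 30, so every element is its own conjugacy class: 30 classes, so Z/5Z x Z/6Z (order 30) has exactly 30 irreducible complex representations.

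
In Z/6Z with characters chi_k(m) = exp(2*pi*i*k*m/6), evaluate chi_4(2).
chi_4(2) = zeta_6^8 = exp(2*I*pi/3)

Solution. chi_4(2) = zeta_6^(4*2) = zeta_6^8. Since zeta_6^6 = 1, this equals zeta_6^2 = exp(2*pi*i*2/6) = exp(2*I*pi/3).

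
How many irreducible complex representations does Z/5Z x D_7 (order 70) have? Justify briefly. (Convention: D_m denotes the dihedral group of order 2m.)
25

Details: The number of irreducible complex representations of a finite group equals its number of conjugacy classes. For a direct product, #classes(G x H) = #classes(G) * #classes(H). Z/5Z has 5 classes (abelian), D_7 has 5 classes, so 5 * 5 = 25, so Z/5Z x D_7 (order 70) has exactly 25 irreducible complex representations.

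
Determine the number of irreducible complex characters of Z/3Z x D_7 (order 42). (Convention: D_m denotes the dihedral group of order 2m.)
15

Argument: The number of irreducible complex representations of a finite group equals its number of conjugacy classes. For a direct product, #classes(G x H) = #classes(G) * #classes(H). Z/3Z has 3 classes (abelian), D_7 has 5 classes, so 3 * 5 = 15, so Z/3Z x D_7 (order 42) has exactly 15 irreducible complex representations.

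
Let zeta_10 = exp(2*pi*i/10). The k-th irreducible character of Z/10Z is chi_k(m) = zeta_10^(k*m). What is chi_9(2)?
chi_9(2) = zeta_10^18 = exp(-2*I*pi/5)

Why: chi_9(2) = zeta_10^(9*2) = zeta_10^18. Since zeta_10^10 = 1, this equals zeta_10^8 = exp(2*pi*i*8/10) = exp(-2*I*pi/5).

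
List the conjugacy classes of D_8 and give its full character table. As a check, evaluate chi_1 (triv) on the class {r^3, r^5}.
Conjugacy classes: {e} of size 1, {r^4} of size 1, {r^1, r^7} of size 2, {r^2, r^6} of size 2, {r^3, r^5} of size 2, {s, sr^2, ...} of size 4, {sr, sr^3, ...} of size 4.
Character table:
  irrep \ class              {e} (size 1)  {r^4} (size 1)  {r^1, r^7} (size 2)  {r^2, r^6} (size 2)  {r^3, r^5} (size 2)  {s, sr^2, ...} (size 4)  {sr, sr^3, ...} (size 4)
  chi_1 (triv)               1             1               1                    1                    1                    1                        1                       
  chi_2 (sign: r->1, s->-1)  1             1               1                    1                    1                    -1                       -1                      
  chi_3 (r->-1, s->1)        1             1               -1                   1                    -1                   1                        -1                      
  chi_4 (r->-1, s->-1)       1             1               -1                   1                    -1                   -1                       1                       
  chi_5 (2d, j=1)            2             -2              sqrt(2)              0                    -sqrt(2)             0                        0                       
  chi_6 (2d, j=2)            2             2               0                    -2                   0                    0                        0                       
  chi_7 (2d, j=3)            2             -2              -sqrt(2)             0                    sqrt(2)              0                        0                       

Spot check: chi_1 (triv) on {r^3, r^5} = 1.

D_8 has order 2*8 = 16 with 7 conjugacy classes, hence 7 irreducibles. Sum of squared dims 1 + 1 + 1 + 1 + 4 + 4 + 4 = 16 = |G|. Linear characters come from the abelianisation; the 2-dimensional irreps have character r^k -> 2*cos(2*pi*j*k/8), reflections -> 0.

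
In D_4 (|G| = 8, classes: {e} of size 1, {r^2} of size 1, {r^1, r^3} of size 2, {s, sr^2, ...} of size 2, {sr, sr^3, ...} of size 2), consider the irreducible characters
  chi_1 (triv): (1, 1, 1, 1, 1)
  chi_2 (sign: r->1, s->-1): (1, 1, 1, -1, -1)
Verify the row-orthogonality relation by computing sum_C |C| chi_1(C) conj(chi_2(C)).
Sum = 0; so <chi_1, chi_2> = 0 (distinct irreducibles are orthogonal).

Justification: Compute term by term over conjugacy classes (|C| * chi_1(C) * conj(chi_2(C))):
  1*(1)*conj(1) + 1*(1)*conj(1) + 2*(1)*conj(1) + 2*(1)*conj(-1) + 2*(1)*conj(-1)
  = (1) + (1) + (2) + (-2) + (-2)
  = 0.
Dividing by |G| = 8 gives 0/8 = 0, matching the row-orthogonality relation <chi_1, chi_2> = [chi_1 = chi_2].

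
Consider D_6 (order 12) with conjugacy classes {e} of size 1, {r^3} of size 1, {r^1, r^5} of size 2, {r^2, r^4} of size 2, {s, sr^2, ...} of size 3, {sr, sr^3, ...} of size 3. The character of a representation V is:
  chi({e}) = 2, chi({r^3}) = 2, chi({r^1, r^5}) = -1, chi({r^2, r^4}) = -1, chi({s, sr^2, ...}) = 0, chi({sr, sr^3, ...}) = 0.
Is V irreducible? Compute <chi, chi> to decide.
Irreducible: <chi, chi> = 1.

Details: <chi, chi> = (1/|G|) sum_C |C| * |chi(C)|^2 = (1/12)[1*|2|^2 + 1*|2|^2 + 2*|-1|^2 + 2*|-1|^2 + 3*|0|^2 + 3*|0|^2]
  = (1/12)[(4) + (4) + (2) + (2) + (0) + (0)] = 12/12 = 1.
A character is irreducible iff <chi, chi> = 1, so this representation is irreducible.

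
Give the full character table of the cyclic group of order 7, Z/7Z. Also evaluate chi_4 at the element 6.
Character table of Z/7Z (irreps indexed chi_0,...,chi_6 with chi_k(m) = zeta_7^(k*m), zeta_7 = exp(2*pi*i/7)):
  irrep \ class  {0} (size 1)  {1} (size 1)    {2} (size 1)    {3} (size 1)    {4} (size 1)    {5} (size 1)    {6} (size 1)  
  chi_0          1             1               1               1               1               1               1             
  chi_1          1             exp(2*I*pi/7)   exp(4*I*pi/7)   exp(6*I*pi/7)   exp(-6*I*pi/7)  exp(-4*I*pi/7)  exp(-2*I*pi/7)
  chi_2          1             exp(4*I*pi/7)   exp(-6*I*pi/7)  exp(-2*I*pi/7)  exp(2*I*pi/7)   exp(6*I*pi/7)   exp(-4*I*pi/7)
  chi_3          1             exp(6*I*pi/7)   exp(-2*I*pi/7)  exp(4*I*pi/7)   exp(-4*I*pi/7)  exp(2*I*pi/7)   exp(-6*I*pi/7)
  chi_4          1             exp(-6*I*pi/7)  exp(2*I*pi/7)   exp(-4*I*pi/7)  exp(4*I*pi/7)   exp(-2*I*pi/7)  exp(6*I*pi/7) 
  chi_5          1             exp(-4*I*pi/7)  exp(6*I*pi/7)   exp(2*I*pi/7)   exp(-2*I*pi/7)  exp(-6*I*pi/7)  exp(4*I*pi/7) 
  chi_6          1             exp(-2*I*pi/7)  exp(-4*I*pi/7)  exp(-6*I*pi/7)  exp(6*I*pi/7)   exp(4*I*pi/7)   exp(2*I*pi/7) 

Spot check: chi_4(6) = zeta_7^(4*6) = zeta_7^24 = exp(6*I*pi/7).

Z/7Z is abelian, so all 7 irreducible complex representations are 1-dimensional. They are given by chi_k(m) = zeta_7^(k*m) for k = 0,...,6. Row orthogonality: sum_m chi_k(m) conj(chi_l(m)) = 7 * [k = l].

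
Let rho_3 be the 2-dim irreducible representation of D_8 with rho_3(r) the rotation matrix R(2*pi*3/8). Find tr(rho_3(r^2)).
chi_{rho_3}(r^2) = 2*cos(2*pi*3*2/8) = 0

Solution. rho_3(r^2) is rotation by angle 2*pi*3*2/8, whose trace is 2*cos(2*pi*3*2/8) = 0.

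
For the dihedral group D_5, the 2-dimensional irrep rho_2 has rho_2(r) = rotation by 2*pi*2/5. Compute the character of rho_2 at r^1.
chi_{rho_2}(r^1) = 2*cos(2*pi*2*1/5) = -sqrt(5)/2 - 1/2

Justification: rho_2(r^1) is rotation by angle 2*pi*2*1/5, whose trace is 2*cos(2*pi*2*1/5) = -sqrt(5)/2 - 1/2.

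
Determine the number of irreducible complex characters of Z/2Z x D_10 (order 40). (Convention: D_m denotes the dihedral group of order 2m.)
16

Reasoning: The number of irreducible complex representations of a finite group equals its number of conjugacy classes. For a direct product, #classes(G x H) = #classes(G) * #classes(H). Z/2Z has 2 classes (abelian), D_10 has 8 classes, so 2 * 8 = 16, so Z/2Z x D_10 (order 40) has exactly 16 irreducible complex representations.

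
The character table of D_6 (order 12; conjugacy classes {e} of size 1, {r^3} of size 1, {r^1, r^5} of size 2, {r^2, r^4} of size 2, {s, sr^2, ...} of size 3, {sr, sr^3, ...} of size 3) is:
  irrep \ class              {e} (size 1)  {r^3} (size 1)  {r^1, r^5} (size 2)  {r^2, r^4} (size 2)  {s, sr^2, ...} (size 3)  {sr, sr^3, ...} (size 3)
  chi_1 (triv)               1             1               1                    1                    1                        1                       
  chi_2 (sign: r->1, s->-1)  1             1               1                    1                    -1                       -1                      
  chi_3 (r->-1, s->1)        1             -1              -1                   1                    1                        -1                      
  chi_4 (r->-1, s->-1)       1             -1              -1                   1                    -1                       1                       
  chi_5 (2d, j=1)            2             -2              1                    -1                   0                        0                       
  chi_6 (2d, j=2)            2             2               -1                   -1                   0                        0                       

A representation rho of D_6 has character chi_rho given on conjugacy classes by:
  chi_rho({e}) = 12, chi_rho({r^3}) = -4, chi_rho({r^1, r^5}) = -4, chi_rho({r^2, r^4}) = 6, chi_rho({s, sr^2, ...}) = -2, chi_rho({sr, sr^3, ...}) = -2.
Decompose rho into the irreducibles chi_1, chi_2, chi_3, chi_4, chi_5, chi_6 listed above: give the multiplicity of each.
Multiplicities: chi_1: 0, chi_2: 2, chi_3: 3, chi_4: 3, chi_5: 1, chi_6: 1.

Details: Use <chi_rho, chi> = (1/|G|) sum_C |C| * chi_rho(C) * conj(chi(C)) with |G| = 12 for each irreducible chi in the table:
  <chi_rho, chi_1> = (1/12)[1*(12)*conj(1) + 1*(-4)*conj(1) + 2*(-4)*conj(1) + 2*(6)*conj(1) + 3*(-2)*conj(1) + 3*(-2)*conj(1)]
      = (1/12)[(12) + (-4) + (-8) + (12) + (-6) + (-6)] = 0/12 = 0
  <chi_rho, chi_2> = (1/12)[1*(12)*conj(1) + 1*(-4)*conj(1) + 2*(-4)*conj(1) + 2*(6)*conj(1) + 3*(-2)*conj(-1) + 3*(-2)*conj(-1)]
      = (1/12)[(12) + (-4) + (-8) + (12) + (6) + (6)] = 24/12 = 2
  <chi_rho, chi_3> = (1/12)[1*(12)*conj(1) + 1*(-4)*conj(-1) + 2*(-4)*conj(-1) + 2*(6)*conj(1) + 3*(-2)*conj(1) + 3*(-2)*conj(-1)]
      = (1/12)[(12) + (4) + (8) + (12) + (-6) + (6)] = 36/12 = 3
  <chi_rho, chi_4> = (1/12)[1*(12)*conj(1) + 1*(-4)*conj(-1) + 2*(-4)*conj(-1) + 2*(6)*conj(1) + 3*(-2)*conj(-1) + 3*(-2)*conj(1)]
      = (1/12)[(12) + (4) + (8) + (12) + (6) + (-6)] = 36/12 = 3
  <chi_rho, chi_5> = (1/12)[1*(12)*conj(2) + 1*(-4)*conj(-2) + 2*(-4)*conj(1) + 2*(6)*conj(-1) + 3*(-2)*conj(0) + 3*(-2)*conj(0)]
      = (1/12)[(24) + (8) + (-8) + (-12) + (0) + (0)] = 12/12 = 1
  <chi_rho, chi_6> = (1/12)[1*(12)*conj(2) + 1*(-4)*conj(2) + 2*(-4)*conj(-1) + 2*(6)*conj(-1) + 3*(-2)*conj(0) + 3*(-2)*conj(0)]
      = (1/12)[(24) + (-8) + (8) + (-12) + (0) + (0)] = 12/12 = 1
Dimension check: dim(rho) = sum (mult * dim) = 0*1 + 2*1 + 3*1 + 3*1 + 1*2 + 1*2 = 12 = chi_rho(e) = 12.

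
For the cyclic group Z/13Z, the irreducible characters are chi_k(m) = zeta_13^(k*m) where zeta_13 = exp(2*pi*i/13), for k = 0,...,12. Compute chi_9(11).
chi_9(11) = zeta_13^99 = exp(-10*I*pi/13)

Reasoning: chi_9(11) = zeta_13^(9*11) = zeta_13^99. Since zeta_13^13 = 1, this equals zeta_13^8 = exp(2*pi*i*8/13) = exp(-10*I*pi/13).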